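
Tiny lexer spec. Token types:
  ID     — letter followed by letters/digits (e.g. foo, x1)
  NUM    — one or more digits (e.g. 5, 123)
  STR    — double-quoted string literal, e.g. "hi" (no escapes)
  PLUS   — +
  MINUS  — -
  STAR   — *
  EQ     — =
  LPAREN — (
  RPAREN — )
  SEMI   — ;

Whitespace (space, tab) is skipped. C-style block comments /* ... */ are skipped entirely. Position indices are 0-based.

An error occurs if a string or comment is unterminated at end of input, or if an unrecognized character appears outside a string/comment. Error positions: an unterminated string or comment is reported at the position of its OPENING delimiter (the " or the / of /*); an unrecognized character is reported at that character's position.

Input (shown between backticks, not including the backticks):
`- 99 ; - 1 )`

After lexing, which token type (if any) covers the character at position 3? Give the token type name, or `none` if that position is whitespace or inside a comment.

Answer: NUM

Derivation:
pos=0: emit MINUS '-'
pos=2: emit NUM '99' (now at pos=4)
pos=5: emit SEMI ';'
pos=7: emit MINUS '-'
pos=9: emit NUM '1' (now at pos=10)
pos=11: emit RPAREN ')'
DONE. 6 tokens: [MINUS, NUM, SEMI, MINUS, NUM, RPAREN]
Position 3: char is '9' -> NUM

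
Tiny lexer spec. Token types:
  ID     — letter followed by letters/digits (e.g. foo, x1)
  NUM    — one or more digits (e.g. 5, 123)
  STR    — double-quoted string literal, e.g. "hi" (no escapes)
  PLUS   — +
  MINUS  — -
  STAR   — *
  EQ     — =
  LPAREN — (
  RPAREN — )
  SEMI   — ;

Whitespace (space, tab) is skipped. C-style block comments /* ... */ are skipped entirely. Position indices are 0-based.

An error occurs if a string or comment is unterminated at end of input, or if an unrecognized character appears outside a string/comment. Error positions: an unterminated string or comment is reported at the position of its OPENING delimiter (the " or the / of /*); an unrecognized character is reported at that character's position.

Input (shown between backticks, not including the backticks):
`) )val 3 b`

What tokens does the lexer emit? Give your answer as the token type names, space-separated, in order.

Answer: RPAREN RPAREN ID NUM ID

Derivation:
pos=0: emit RPAREN ')'
pos=2: emit RPAREN ')'
pos=3: emit ID 'val' (now at pos=6)
pos=7: emit NUM '3' (now at pos=8)
pos=9: emit ID 'b' (now at pos=10)
DONE. 5 tokens: [RPAREN, RPAREN, ID, NUM, ID]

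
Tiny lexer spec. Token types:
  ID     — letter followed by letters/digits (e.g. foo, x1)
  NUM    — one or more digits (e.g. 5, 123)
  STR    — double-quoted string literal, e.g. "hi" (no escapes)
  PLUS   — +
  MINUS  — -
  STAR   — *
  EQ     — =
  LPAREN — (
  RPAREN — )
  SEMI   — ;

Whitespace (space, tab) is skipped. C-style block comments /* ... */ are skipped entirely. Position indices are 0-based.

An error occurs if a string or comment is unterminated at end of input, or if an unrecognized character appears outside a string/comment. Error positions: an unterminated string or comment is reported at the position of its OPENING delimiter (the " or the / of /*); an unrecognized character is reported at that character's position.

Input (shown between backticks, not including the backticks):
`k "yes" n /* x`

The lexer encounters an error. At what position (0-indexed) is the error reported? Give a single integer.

pos=0: emit ID 'k' (now at pos=1)
pos=2: enter STRING mode
pos=2: emit STR "yes" (now at pos=7)
pos=8: emit ID 'n' (now at pos=9)
pos=10: enter COMMENT mode (saw '/*')
pos=10: ERROR — unterminated comment (reached EOF)

Answer: 10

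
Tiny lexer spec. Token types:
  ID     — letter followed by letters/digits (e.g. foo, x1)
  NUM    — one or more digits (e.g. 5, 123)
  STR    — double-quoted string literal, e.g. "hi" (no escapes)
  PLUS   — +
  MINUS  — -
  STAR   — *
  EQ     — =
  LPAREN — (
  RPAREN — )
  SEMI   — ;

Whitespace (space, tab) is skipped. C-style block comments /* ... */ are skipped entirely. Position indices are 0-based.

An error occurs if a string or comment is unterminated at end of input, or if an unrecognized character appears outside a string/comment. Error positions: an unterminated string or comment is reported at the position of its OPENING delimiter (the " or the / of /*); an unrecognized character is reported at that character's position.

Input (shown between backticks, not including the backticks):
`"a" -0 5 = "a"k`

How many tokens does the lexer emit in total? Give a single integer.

Answer: 7

Derivation:
pos=0: enter STRING mode
pos=0: emit STR "a" (now at pos=3)
pos=4: emit MINUS '-'
pos=5: emit NUM '0' (now at pos=6)
pos=7: emit NUM '5' (now at pos=8)
pos=9: emit EQ '='
pos=11: enter STRING mode
pos=11: emit STR "a" (now at pos=14)
pos=14: emit ID 'k' (now at pos=15)
DONE. 7 tokens: [STR, MINUS, NUM, NUM, EQ, STR, ID]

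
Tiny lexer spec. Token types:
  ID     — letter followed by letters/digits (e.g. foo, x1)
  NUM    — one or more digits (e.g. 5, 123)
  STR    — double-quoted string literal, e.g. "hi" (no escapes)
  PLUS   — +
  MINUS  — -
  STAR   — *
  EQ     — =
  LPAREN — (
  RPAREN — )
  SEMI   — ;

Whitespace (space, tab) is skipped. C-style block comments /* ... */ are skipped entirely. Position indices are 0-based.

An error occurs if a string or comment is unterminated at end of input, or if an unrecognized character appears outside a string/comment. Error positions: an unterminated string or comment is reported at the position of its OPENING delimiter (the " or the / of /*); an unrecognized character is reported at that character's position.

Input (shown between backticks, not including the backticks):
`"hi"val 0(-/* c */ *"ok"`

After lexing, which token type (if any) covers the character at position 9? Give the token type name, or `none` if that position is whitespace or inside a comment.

pos=0: enter STRING mode
pos=0: emit STR "hi" (now at pos=4)
pos=4: emit ID 'val' (now at pos=7)
pos=8: emit NUM '0' (now at pos=9)
pos=9: emit LPAREN '('
pos=10: emit MINUS '-'
pos=11: enter COMMENT mode (saw '/*')
exit COMMENT mode (now at pos=18)
pos=19: emit STAR '*'
pos=20: enter STRING mode
pos=20: emit STR "ok" (now at pos=24)
DONE. 7 tokens: [STR, ID, NUM, LPAREN, MINUS, STAR, STR]
Position 9: char is '(' -> LPAREN

Answer: LPAREN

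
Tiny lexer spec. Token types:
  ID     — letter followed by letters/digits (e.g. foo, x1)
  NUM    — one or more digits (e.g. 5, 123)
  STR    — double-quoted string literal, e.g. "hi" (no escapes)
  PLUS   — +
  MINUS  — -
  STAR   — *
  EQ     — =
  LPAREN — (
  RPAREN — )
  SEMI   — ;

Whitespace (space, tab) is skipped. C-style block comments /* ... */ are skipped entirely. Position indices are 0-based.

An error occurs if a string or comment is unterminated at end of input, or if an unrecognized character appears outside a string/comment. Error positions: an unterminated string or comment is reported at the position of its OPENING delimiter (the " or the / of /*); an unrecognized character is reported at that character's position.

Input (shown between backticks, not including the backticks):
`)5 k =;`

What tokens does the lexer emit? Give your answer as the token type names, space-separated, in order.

pos=0: emit RPAREN ')'
pos=1: emit NUM '5' (now at pos=2)
pos=3: emit ID 'k' (now at pos=4)
pos=5: emit EQ '='
pos=6: emit SEMI ';'
DONE. 5 tokens: [RPAREN, NUM, ID, EQ, SEMI]

Answer: RPAREN NUM ID EQ SEMI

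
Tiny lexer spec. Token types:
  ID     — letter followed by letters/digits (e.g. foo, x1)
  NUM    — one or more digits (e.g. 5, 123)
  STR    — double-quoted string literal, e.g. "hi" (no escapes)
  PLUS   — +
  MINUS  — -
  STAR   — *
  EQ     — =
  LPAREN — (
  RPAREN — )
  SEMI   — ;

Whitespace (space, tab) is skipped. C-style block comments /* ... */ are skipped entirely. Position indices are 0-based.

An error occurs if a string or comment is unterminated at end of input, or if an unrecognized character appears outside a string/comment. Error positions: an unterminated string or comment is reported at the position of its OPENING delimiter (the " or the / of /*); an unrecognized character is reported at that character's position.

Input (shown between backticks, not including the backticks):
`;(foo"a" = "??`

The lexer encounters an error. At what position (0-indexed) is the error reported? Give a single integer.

pos=0: emit SEMI ';'
pos=1: emit LPAREN '('
pos=2: emit ID 'foo' (now at pos=5)
pos=5: enter STRING mode
pos=5: emit STR "a" (now at pos=8)
pos=9: emit EQ '='
pos=11: enter STRING mode
pos=11: ERROR — unterminated string

Answer: 11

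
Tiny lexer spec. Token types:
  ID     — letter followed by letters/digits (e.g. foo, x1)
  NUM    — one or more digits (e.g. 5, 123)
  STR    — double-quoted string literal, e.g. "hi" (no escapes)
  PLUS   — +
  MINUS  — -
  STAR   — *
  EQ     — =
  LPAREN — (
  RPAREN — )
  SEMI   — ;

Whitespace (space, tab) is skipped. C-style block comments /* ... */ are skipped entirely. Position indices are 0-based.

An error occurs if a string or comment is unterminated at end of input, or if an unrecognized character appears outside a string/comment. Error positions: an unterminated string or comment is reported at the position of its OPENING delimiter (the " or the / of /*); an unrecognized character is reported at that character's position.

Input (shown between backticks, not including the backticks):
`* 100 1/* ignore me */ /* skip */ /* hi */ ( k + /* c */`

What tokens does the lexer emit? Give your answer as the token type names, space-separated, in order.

Answer: STAR NUM NUM LPAREN ID PLUS

Derivation:
pos=0: emit STAR '*'
pos=2: emit NUM '100' (now at pos=5)
pos=6: emit NUM '1' (now at pos=7)
pos=7: enter COMMENT mode (saw '/*')
exit COMMENT mode (now at pos=22)
pos=23: enter COMMENT mode (saw '/*')
exit COMMENT mode (now at pos=33)
pos=34: enter COMMENT mode (saw '/*')
exit COMMENT mode (now at pos=42)
pos=43: emit LPAREN '('
pos=45: emit ID 'k' (now at pos=46)
pos=47: emit PLUS '+'
pos=49: enter COMMENT mode (saw '/*')
exit COMMENT mode (now at pos=56)
DONE. 6 tokens: [STAR, NUM, NUM, LPAREN, ID, PLUS]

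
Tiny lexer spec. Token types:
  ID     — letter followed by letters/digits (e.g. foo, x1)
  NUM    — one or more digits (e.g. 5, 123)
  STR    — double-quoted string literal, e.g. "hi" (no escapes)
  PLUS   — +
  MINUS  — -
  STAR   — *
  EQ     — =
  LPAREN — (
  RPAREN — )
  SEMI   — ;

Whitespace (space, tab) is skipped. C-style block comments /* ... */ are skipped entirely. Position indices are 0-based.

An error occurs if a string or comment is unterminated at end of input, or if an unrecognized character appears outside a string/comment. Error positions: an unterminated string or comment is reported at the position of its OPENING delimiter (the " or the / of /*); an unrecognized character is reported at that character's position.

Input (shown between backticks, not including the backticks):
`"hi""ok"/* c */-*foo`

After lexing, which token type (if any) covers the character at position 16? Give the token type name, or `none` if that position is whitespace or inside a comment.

pos=0: enter STRING mode
pos=0: emit STR "hi" (now at pos=4)
pos=4: enter STRING mode
pos=4: emit STR "ok" (now at pos=8)
pos=8: enter COMMENT mode (saw '/*')
exit COMMENT mode (now at pos=15)
pos=15: emit MINUS '-'
pos=16: emit STAR '*'
pos=17: emit ID 'foo' (now at pos=20)
DONE. 5 tokens: [STR, STR, MINUS, STAR, ID]
Position 16: char is '*' -> STAR

Answer: STAR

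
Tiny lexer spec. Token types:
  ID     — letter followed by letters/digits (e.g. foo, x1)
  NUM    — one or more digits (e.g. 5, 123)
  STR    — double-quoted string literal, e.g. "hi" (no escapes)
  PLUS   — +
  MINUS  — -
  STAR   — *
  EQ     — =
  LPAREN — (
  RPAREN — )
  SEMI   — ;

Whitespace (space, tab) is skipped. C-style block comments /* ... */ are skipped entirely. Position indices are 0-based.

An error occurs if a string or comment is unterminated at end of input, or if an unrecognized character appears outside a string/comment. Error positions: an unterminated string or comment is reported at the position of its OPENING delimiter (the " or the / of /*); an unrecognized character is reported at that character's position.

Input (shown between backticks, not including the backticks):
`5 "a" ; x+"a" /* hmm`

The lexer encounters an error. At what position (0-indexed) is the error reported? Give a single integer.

Answer: 14

Derivation:
pos=0: emit NUM '5' (now at pos=1)
pos=2: enter STRING mode
pos=2: emit STR "a" (now at pos=5)
pos=6: emit SEMI ';'
pos=8: emit ID 'x' (now at pos=9)
pos=9: emit PLUS '+'
pos=10: enter STRING mode
pos=10: emit STR "a" (now at pos=13)
pos=14: enter COMMENT mode (saw '/*')
pos=14: ERROR — unterminated comment (reached EOF)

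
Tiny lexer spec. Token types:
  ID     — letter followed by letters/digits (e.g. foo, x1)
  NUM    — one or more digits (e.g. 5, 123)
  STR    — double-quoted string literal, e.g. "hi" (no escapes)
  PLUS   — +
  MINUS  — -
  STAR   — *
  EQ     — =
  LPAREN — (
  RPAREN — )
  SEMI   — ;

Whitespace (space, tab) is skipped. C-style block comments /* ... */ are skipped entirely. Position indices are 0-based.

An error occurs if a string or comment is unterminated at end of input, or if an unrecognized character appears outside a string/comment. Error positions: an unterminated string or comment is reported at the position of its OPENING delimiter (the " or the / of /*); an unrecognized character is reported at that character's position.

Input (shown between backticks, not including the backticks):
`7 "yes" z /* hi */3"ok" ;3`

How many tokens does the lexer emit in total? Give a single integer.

pos=0: emit NUM '7' (now at pos=1)
pos=2: enter STRING mode
pos=2: emit STR "yes" (now at pos=7)
pos=8: emit ID 'z' (now at pos=9)
pos=10: enter COMMENT mode (saw '/*')
exit COMMENT mode (now at pos=18)
pos=18: emit NUM '3' (now at pos=19)
pos=19: enter STRING mode
pos=19: emit STR "ok" (now at pos=23)
pos=24: emit SEMI ';'
pos=25: emit NUM '3' (now at pos=26)
DONE. 7 tokens: [NUM, STR, ID, NUM, STR, SEMI, NUM]

Answer: 7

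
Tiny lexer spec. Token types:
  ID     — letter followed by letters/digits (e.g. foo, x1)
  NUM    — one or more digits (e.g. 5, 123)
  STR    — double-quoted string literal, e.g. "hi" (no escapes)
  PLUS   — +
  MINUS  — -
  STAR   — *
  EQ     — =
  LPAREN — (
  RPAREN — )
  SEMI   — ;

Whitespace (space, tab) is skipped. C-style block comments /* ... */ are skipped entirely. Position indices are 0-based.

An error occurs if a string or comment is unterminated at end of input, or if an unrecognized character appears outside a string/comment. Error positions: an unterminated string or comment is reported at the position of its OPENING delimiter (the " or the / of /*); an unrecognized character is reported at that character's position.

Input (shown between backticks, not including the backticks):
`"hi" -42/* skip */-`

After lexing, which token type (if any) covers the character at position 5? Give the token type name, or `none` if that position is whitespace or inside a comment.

pos=0: enter STRING mode
pos=0: emit STR "hi" (now at pos=4)
pos=5: emit MINUS '-'
pos=6: emit NUM '42' (now at pos=8)
pos=8: enter COMMENT mode (saw '/*')
exit COMMENT mode (now at pos=18)
pos=18: emit MINUS '-'
DONE. 4 tokens: [STR, MINUS, NUM, MINUS]
Position 5: char is '-' -> MINUS

Answer: MINUS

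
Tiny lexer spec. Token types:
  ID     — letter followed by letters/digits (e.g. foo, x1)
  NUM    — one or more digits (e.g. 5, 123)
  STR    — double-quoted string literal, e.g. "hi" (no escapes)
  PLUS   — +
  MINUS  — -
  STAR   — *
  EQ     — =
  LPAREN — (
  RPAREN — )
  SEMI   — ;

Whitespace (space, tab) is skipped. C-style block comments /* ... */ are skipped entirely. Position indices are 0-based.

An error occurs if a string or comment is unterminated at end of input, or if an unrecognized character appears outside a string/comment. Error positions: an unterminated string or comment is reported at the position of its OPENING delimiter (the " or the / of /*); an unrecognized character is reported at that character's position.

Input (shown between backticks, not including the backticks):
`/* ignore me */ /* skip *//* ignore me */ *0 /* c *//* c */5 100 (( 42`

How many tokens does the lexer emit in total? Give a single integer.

Answer: 7

Derivation:
pos=0: enter COMMENT mode (saw '/*')
exit COMMENT mode (now at pos=15)
pos=16: enter COMMENT mode (saw '/*')
exit COMMENT mode (now at pos=26)
pos=26: enter COMMENT mode (saw '/*')
exit COMMENT mode (now at pos=41)
pos=42: emit STAR '*'
pos=43: emit NUM '0' (now at pos=44)
pos=45: enter COMMENT mode (saw '/*')
exit COMMENT mode (now at pos=52)
pos=52: enter COMMENT mode (saw '/*')
exit COMMENT mode (now at pos=59)
pos=59: emit NUM '5' (now at pos=60)
pos=61: emit NUM '100' (now at pos=64)
pos=65: emit LPAREN '('
pos=66: emit LPAREN '('
pos=68: emit NUM '42' (now at pos=70)
DONE. 7 tokens: [STAR, NUM, NUM, NUM, LPAREN, LPAREN, NUM]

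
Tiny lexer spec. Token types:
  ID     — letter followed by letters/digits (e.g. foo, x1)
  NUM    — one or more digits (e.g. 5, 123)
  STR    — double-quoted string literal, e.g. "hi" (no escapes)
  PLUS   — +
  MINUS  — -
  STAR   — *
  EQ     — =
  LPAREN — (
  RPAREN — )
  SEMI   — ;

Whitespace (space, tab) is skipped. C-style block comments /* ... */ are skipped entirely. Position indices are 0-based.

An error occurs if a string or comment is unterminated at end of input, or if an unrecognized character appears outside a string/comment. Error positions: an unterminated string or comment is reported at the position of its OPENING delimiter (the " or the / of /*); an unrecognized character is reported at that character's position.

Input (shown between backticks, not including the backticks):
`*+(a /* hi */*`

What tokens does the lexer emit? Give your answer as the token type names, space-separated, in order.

pos=0: emit STAR '*'
pos=1: emit PLUS '+'
pos=2: emit LPAREN '('
pos=3: emit ID 'a' (now at pos=4)
pos=5: enter COMMENT mode (saw '/*')
exit COMMENT mode (now at pos=13)
pos=13: emit STAR '*'
DONE. 5 tokens: [STAR, PLUS, LPAREN, ID, STAR]

Answer: STAR PLUS LPAREN ID STAR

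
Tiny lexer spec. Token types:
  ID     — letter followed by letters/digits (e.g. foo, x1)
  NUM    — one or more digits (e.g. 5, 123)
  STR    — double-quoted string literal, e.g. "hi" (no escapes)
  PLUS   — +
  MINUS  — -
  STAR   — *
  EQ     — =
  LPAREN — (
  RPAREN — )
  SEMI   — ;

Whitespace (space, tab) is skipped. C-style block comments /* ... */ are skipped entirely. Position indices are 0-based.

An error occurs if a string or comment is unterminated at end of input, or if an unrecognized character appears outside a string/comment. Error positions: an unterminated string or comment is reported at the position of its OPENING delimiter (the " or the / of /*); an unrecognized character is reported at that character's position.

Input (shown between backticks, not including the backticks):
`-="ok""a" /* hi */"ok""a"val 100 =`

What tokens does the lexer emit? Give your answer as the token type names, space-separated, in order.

Answer: MINUS EQ STR STR STR STR ID NUM EQ

Derivation:
pos=0: emit MINUS '-'
pos=1: emit EQ '='
pos=2: enter STRING mode
pos=2: emit STR "ok" (now at pos=6)
pos=6: enter STRING mode
pos=6: emit STR "a" (now at pos=9)
pos=10: enter COMMENT mode (saw '/*')
exit COMMENT mode (now at pos=18)
pos=18: enter STRING mode
pos=18: emit STR "ok" (now at pos=22)
pos=22: enter STRING mode
pos=22: emit STR "a" (now at pos=25)
pos=25: emit ID 'val' (now at pos=28)
pos=29: emit NUM '100' (now at pos=32)
pos=33: emit EQ '='
DONE. 9 tokens: [MINUS, EQ, STR, STR, STR, STR, ID, NUM, EQ]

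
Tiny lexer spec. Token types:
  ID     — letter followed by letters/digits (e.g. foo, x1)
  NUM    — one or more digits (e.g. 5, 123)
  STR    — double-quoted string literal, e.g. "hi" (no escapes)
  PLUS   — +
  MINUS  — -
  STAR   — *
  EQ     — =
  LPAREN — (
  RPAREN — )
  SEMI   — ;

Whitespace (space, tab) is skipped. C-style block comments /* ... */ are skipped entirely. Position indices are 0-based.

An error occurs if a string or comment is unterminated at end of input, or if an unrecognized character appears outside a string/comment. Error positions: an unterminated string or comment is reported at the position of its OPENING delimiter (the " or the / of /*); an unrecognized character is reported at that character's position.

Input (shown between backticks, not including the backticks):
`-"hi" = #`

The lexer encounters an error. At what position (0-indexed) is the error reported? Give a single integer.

Answer: 8

Derivation:
pos=0: emit MINUS '-'
pos=1: enter STRING mode
pos=1: emit STR "hi" (now at pos=5)
pos=6: emit EQ '='
pos=8: ERROR — unrecognized char '#'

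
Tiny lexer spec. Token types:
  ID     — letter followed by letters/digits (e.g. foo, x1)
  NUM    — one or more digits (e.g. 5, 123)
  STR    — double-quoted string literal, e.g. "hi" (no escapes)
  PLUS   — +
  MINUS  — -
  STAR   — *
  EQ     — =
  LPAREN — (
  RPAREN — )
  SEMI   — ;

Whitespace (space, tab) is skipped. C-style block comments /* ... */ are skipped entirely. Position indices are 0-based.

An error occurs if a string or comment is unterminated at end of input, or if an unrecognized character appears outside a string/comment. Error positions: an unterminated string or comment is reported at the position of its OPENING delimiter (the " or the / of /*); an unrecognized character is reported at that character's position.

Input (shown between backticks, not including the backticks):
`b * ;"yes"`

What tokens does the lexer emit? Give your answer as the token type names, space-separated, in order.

pos=0: emit ID 'b' (now at pos=1)
pos=2: emit STAR '*'
pos=4: emit SEMI ';'
pos=5: enter STRING mode
pos=5: emit STR "yes" (now at pos=10)
DONE. 4 tokens: [ID, STAR, SEMI, STR]

Answer: ID STAR SEMI STR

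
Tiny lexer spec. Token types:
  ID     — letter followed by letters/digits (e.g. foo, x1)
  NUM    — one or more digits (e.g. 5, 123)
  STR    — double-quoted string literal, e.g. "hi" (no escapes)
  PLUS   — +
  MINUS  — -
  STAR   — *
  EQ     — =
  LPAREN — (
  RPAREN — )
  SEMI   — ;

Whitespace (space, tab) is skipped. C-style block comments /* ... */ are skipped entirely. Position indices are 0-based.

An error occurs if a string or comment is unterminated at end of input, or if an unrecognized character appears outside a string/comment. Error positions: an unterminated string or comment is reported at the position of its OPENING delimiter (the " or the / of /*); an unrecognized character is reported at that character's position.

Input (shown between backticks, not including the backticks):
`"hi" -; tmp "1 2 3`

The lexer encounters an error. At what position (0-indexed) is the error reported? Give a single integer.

Answer: 12

Derivation:
pos=0: enter STRING mode
pos=0: emit STR "hi" (now at pos=4)
pos=5: emit MINUS '-'
pos=6: emit SEMI ';'
pos=8: emit ID 'tmp' (now at pos=11)
pos=12: enter STRING mode
pos=12: ERROR — unterminated string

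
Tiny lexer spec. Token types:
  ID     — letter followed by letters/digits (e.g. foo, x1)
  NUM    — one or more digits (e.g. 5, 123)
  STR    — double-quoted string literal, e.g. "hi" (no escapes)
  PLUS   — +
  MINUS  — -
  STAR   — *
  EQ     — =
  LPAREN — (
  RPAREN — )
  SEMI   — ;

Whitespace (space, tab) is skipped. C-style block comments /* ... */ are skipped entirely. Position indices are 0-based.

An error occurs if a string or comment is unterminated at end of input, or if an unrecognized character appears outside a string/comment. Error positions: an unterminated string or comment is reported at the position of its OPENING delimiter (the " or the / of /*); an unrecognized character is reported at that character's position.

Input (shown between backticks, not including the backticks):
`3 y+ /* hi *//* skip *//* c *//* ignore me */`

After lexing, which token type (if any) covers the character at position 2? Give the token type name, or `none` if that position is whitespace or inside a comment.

pos=0: emit NUM '3' (now at pos=1)
pos=2: emit ID 'y' (now at pos=3)
pos=3: emit PLUS '+'
pos=5: enter COMMENT mode (saw '/*')
exit COMMENT mode (now at pos=13)
pos=13: enter COMMENT mode (saw '/*')
exit COMMENT mode (now at pos=23)
pos=23: enter COMMENT mode (saw '/*')
exit COMMENT mode (now at pos=30)
pos=30: enter COMMENT mode (saw '/*')
exit COMMENT mode (now at pos=45)
DONE. 3 tokens: [NUM, ID, PLUS]
Position 2: char is 'y' -> ID

Answer: ID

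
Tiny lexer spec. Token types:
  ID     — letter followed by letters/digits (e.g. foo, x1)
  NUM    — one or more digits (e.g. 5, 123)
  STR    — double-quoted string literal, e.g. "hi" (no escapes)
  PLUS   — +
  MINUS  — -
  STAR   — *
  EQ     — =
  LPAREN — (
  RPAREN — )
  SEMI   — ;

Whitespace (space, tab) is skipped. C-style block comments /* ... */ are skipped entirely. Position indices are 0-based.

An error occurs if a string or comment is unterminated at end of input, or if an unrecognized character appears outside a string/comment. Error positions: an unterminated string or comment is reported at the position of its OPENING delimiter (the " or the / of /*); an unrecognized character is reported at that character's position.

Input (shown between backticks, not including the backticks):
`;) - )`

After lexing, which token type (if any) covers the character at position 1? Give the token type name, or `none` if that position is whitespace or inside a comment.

pos=0: emit SEMI ';'
pos=1: emit RPAREN ')'
pos=3: emit MINUS '-'
pos=5: emit RPAREN ')'
DONE. 4 tokens: [SEMI, RPAREN, MINUS, RPAREN]
Position 1: char is ')' -> RPAREN

Answer: RPAREN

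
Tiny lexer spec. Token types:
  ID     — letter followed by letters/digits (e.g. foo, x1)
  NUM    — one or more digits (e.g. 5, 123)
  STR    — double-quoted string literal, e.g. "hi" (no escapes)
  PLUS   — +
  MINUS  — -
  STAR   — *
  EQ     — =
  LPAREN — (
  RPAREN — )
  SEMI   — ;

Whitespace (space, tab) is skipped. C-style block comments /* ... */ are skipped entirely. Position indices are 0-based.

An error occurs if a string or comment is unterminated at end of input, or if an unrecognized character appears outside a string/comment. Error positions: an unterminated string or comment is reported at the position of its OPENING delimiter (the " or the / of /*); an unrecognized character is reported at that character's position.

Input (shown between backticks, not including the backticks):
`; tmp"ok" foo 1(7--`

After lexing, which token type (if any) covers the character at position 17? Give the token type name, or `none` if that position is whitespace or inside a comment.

Answer: MINUS

Derivation:
pos=0: emit SEMI ';'
pos=2: emit ID 'tmp' (now at pos=5)
pos=5: enter STRING mode
pos=5: emit STR "ok" (now at pos=9)
pos=10: emit ID 'foo' (now at pos=13)
pos=14: emit NUM '1' (now at pos=15)
pos=15: emit LPAREN '('
pos=16: emit NUM '7' (now at pos=17)
pos=17: emit MINUS '-'
pos=18: emit MINUS '-'
DONE. 9 tokens: [SEMI, ID, STR, ID, NUM, LPAREN, NUM, MINUS, MINUS]
Position 17: char is '-' -> MINUS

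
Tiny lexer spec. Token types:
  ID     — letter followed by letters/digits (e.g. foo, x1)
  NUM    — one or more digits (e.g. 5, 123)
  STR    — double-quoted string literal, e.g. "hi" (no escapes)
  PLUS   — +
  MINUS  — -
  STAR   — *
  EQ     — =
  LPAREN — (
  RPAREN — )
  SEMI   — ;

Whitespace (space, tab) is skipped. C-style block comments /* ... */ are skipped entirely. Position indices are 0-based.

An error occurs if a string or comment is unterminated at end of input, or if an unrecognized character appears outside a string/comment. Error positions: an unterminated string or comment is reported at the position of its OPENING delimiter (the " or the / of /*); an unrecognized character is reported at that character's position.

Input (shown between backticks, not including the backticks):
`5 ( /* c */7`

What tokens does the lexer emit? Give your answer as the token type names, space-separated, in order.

pos=0: emit NUM '5' (now at pos=1)
pos=2: emit LPAREN '('
pos=4: enter COMMENT mode (saw '/*')
exit COMMENT mode (now at pos=11)
pos=11: emit NUM '7' (now at pos=12)
DONE. 3 tokens: [NUM, LPAREN, NUM]

Answer: NUM LPAREN NUM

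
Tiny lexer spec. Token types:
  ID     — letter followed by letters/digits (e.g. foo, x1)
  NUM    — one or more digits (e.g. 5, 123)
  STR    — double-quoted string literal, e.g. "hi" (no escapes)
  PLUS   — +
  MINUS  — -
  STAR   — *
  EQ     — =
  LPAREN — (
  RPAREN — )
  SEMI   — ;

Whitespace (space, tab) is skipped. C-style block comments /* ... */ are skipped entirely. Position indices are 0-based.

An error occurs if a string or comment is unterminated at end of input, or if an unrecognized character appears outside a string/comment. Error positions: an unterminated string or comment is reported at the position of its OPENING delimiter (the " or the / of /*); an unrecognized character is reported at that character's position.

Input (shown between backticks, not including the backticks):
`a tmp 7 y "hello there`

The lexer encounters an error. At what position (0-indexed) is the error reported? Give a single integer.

Answer: 10

Derivation:
pos=0: emit ID 'a' (now at pos=1)
pos=2: emit ID 'tmp' (now at pos=5)
pos=6: emit NUM '7' (now at pos=7)
pos=8: emit ID 'y' (now at pos=9)
pos=10: enter STRING mode
pos=10: ERROR — unterminated string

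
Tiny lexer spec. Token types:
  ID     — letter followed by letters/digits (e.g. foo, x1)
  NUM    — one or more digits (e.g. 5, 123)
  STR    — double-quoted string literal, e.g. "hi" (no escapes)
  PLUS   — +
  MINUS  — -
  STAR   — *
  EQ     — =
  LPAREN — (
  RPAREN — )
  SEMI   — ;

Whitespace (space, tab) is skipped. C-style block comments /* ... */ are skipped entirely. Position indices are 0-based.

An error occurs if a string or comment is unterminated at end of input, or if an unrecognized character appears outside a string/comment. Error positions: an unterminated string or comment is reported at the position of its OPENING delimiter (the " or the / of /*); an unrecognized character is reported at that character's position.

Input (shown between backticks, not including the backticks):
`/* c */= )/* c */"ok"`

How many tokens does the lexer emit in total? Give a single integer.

Answer: 3

Derivation:
pos=0: enter COMMENT mode (saw '/*')
exit COMMENT mode (now at pos=7)
pos=7: emit EQ '='
pos=9: emit RPAREN ')'
pos=10: enter COMMENT mode (saw '/*')
exit COMMENT mode (now at pos=17)
pos=17: enter STRING mode
pos=17: emit STR "ok" (now at pos=21)
DONE. 3 tokens: [EQ, RPAREN, STR]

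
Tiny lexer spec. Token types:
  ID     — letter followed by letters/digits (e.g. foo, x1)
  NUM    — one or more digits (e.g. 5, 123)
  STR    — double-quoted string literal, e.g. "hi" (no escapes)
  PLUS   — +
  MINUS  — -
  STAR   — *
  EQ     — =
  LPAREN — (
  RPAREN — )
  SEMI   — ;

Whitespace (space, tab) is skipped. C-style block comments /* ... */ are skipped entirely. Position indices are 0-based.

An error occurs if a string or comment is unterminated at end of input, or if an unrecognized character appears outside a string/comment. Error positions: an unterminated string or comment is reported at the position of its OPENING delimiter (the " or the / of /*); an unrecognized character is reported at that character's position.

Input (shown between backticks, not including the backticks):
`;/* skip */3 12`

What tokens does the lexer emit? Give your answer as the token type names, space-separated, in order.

Answer: SEMI NUM NUM

Derivation:
pos=0: emit SEMI ';'
pos=1: enter COMMENT mode (saw '/*')
exit COMMENT mode (now at pos=11)
pos=11: emit NUM '3' (now at pos=12)
pos=13: emit NUM '12' (now at pos=15)
DONE. 3 tokens: [SEMI, NUM, NUM]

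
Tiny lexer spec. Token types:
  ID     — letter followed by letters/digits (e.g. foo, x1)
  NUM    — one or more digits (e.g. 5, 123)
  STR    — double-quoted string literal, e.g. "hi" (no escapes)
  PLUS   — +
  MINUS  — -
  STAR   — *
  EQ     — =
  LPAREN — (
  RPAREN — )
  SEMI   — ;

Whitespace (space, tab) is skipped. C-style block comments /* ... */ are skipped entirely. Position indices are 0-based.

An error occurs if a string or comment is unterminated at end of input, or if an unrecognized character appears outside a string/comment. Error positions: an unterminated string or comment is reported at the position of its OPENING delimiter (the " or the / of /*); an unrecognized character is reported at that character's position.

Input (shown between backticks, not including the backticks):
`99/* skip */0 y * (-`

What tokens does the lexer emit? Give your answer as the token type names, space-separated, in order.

pos=0: emit NUM '99' (now at pos=2)
pos=2: enter COMMENT mode (saw '/*')
exit COMMENT mode (now at pos=12)
pos=12: emit NUM '0' (now at pos=13)
pos=14: emit ID 'y' (now at pos=15)
pos=16: emit STAR '*'
pos=18: emit LPAREN '('
pos=19: emit MINUS '-'
DONE. 6 tokens: [NUM, NUM, ID, STAR, LPAREN, MINUS]

Answer: NUM NUM ID STAR LPAREN MINUS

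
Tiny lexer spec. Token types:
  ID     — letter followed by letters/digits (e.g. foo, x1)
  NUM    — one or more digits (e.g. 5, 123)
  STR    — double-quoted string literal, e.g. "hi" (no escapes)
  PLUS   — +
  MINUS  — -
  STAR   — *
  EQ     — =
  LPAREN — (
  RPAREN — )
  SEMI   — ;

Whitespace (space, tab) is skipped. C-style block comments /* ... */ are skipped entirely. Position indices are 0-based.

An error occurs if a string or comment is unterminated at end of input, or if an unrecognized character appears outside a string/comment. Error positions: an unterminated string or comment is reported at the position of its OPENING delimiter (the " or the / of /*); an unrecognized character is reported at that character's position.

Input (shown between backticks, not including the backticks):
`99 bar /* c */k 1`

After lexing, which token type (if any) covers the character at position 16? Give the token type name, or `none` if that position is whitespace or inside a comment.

pos=0: emit NUM '99' (now at pos=2)
pos=3: emit ID 'bar' (now at pos=6)
pos=7: enter COMMENT mode (saw '/*')
exit COMMENT mode (now at pos=14)
pos=14: emit ID 'k' (now at pos=15)
pos=16: emit NUM '1' (now at pos=17)
DONE. 4 tokens: [NUM, ID, ID, NUM]
Position 16: char is '1' -> NUM

Answer: NUM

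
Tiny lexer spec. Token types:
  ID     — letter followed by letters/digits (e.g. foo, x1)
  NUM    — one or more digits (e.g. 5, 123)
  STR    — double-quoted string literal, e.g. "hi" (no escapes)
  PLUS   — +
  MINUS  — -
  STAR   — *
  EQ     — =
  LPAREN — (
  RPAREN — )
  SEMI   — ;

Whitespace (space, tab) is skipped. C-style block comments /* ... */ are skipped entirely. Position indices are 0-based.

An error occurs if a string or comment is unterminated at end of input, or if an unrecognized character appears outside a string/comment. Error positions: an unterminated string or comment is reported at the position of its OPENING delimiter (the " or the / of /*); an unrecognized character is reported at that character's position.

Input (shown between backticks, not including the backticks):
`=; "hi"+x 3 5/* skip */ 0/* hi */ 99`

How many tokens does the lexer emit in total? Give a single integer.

pos=0: emit EQ '='
pos=1: emit SEMI ';'
pos=3: enter STRING mode
pos=3: emit STR "hi" (now at pos=7)
pos=7: emit PLUS '+'
pos=8: emit ID 'x' (now at pos=9)
pos=10: emit NUM '3' (now at pos=11)
pos=12: emit NUM '5' (now at pos=13)
pos=13: enter COMMENT mode (saw '/*')
exit COMMENT mode (now at pos=23)
pos=24: emit NUM '0' (now at pos=25)
pos=25: enter COMMENT mode (saw '/*')
exit COMMENT mode (now at pos=33)
pos=34: emit NUM '99' (now at pos=36)
DONE. 9 tokens: [EQ, SEMI, STR, PLUS, ID, NUM, NUM, NUM, NUM]

Answer: 9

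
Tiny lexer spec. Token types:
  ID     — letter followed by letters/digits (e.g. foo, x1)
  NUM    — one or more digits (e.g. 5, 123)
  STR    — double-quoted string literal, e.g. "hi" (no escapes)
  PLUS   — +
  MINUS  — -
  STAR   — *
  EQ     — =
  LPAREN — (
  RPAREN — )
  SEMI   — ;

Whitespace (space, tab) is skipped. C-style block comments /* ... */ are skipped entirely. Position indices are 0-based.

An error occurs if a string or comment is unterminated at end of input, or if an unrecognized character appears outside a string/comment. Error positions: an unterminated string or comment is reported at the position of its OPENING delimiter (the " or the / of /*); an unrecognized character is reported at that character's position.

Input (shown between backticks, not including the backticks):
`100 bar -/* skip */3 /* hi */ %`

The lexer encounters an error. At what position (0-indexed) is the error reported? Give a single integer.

Answer: 30

Derivation:
pos=0: emit NUM '100' (now at pos=3)
pos=4: emit ID 'bar' (now at pos=7)
pos=8: emit MINUS '-'
pos=9: enter COMMENT mode (saw '/*')
exit COMMENT mode (now at pos=19)
pos=19: emit NUM '3' (now at pos=20)
pos=21: enter COMMENT mode (saw '/*')
exit COMMENT mode (now at pos=29)
pos=30: ERROR — unrecognized char '%'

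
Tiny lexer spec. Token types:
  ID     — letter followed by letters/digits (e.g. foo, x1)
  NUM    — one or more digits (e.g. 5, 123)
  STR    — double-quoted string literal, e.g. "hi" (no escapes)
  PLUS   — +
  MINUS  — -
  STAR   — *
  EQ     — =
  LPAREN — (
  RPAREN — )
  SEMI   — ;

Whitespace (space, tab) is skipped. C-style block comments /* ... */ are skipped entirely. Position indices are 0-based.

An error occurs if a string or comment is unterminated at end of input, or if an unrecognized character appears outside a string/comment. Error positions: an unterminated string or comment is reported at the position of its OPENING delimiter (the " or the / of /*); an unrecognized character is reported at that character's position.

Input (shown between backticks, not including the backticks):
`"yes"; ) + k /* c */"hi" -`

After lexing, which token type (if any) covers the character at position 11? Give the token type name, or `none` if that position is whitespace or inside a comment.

Answer: ID

Derivation:
pos=0: enter STRING mode
pos=0: emit STR "yes" (now at pos=5)
pos=5: emit SEMI ';'
pos=7: emit RPAREN ')'
pos=9: emit PLUS '+'
pos=11: emit ID 'k' (now at pos=12)
pos=13: enter COMMENT mode (saw '/*')
exit COMMENT mode (now at pos=20)
pos=20: enter STRING mode
pos=20: emit STR "hi" (now at pos=24)
pos=25: emit MINUS '-'
DONE. 7 tokens: [STR, SEMI, RPAREN, PLUS, ID, STR, MINUS]
Position 11: char is 'k' -> ID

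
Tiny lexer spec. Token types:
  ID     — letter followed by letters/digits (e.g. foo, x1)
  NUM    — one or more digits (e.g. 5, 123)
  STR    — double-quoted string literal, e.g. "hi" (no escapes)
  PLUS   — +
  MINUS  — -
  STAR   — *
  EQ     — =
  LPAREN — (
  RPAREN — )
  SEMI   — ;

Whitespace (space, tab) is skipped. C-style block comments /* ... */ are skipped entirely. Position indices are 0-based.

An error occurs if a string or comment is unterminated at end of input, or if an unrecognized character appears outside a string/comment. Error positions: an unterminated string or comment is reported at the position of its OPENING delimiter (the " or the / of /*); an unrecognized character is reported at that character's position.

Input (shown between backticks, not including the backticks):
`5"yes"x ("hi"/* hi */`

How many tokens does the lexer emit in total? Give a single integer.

pos=0: emit NUM '5' (now at pos=1)
pos=1: enter STRING mode
pos=1: emit STR "yes" (now at pos=6)
pos=6: emit ID 'x' (now at pos=7)
pos=8: emit LPAREN '('
pos=9: enter STRING mode
pos=9: emit STR "hi" (now at pos=13)
pos=13: enter COMMENT mode (saw '/*')
exit COMMENT mode (now at pos=21)
DONE. 5 tokens: [NUM, STR, ID, LPAREN, STR]

Answer: 5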